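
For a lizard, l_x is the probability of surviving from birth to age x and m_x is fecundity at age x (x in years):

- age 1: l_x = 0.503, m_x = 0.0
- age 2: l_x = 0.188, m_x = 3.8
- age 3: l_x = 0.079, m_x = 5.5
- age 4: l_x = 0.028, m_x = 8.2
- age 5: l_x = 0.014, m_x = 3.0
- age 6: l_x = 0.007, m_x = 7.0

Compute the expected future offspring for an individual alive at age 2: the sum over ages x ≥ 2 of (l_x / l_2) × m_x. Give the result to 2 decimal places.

7.82

l_2 = 0.188. Conditional survival from age 2 to x is l_x / l_2.
  x=2: (0.188/0.188) × 3.8 = 3.8000
  x=3: (0.079/0.188) × 5.5 = 2.3112
  x=4: (0.028/0.188) × 8.2 = 1.2213
  x=5: (0.014/0.188) × 3.0 = 0.2234
  x=6: (0.007/0.188) × 7.0 = 0.2606
Sum = 3.8000 + 2.3112 + 1.2213 + 0.2234 + 0.2606 = 7.8165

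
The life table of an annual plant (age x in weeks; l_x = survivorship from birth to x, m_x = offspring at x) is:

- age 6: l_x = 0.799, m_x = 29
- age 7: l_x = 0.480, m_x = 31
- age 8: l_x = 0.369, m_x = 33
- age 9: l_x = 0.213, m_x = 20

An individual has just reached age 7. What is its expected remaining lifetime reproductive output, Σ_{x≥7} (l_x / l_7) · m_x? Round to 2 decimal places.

l_7 = 0.480. Conditional survival from age 7 to x is l_x / l_7.
  x=7: (0.480/0.480) × 31 = 31.0000
  x=8: (0.369/0.480) × 33 = 25.3688
  x=9: (0.213/0.480) × 20 = 8.8750
Sum = 31.0000 + 25.3688 + 8.8750 = 65.2438

65.24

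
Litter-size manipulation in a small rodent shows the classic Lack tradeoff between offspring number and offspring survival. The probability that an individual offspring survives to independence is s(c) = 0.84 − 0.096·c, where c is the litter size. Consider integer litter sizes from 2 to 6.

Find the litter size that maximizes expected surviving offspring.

Expected surviving offspring = c × s(c):
  c=2: 2 × 0.648 = 1.296
  c=3: 3 × 0.552 = 1.656
  c=4: 4 × 0.456 = 1.824
  c=5: 5 × 0.360 = 1.800
  c=6: 6 × 0.264 = 1.584
Maximum at c = 4 (1.824 surviving offspring).

4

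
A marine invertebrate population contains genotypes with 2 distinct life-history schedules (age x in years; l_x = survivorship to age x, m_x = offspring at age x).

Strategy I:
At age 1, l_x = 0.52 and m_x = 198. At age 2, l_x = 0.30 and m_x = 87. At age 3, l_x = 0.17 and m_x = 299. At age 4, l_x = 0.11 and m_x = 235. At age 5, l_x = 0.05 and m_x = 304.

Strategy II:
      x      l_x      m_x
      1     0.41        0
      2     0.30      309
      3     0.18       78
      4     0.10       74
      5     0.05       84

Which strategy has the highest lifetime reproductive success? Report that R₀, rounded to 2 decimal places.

220.94

Strategy I: R₀ = 0.52×198 + 0.30×87 + 0.17×299 + 0.11×235 + 0.05×304 = 220.9400
Strategy II: R₀ = 0.41×0 + 0.30×309 + 0.18×78 + 0.10×74 + 0.05×84 = 118.3400
Highest R₀: strategy I with 220.9400.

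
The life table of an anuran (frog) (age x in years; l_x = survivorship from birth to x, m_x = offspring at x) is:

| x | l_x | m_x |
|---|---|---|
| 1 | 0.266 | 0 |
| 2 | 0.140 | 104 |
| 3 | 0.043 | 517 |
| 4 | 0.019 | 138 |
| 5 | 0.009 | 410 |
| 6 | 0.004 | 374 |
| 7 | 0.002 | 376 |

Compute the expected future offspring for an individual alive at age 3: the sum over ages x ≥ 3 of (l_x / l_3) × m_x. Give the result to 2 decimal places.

l_3 = 0.043. Conditional survival from age 3 to x is l_x / l_3.
  x=3: (0.043/0.043) × 517 = 517.0000
  x=4: (0.019/0.043) × 138 = 60.9767
  x=5: (0.009/0.043) × 410 = 85.8140
  x=6: (0.004/0.043) × 374 = 34.7907
  x=7: (0.002/0.043) × 376 = 17.4884
Sum = 517.0000 + 60.9767 + 85.8140 + 34.7907 + 17.4884 = 716.0698

716.07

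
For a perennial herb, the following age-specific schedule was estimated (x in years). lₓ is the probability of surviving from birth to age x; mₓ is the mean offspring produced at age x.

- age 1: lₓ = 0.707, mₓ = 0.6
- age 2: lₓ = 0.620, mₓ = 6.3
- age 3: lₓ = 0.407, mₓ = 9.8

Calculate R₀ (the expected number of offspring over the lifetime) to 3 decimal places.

R₀ = Σ lₓ mₓ:
  age 1: 0.707 × 0.6 = 0.4242
  age 2: 0.620 × 6.3 = 3.9060
  age 3: 0.407 × 9.8 = 3.9886
R₀ = 0.4242 + 3.9060 + 3.9886 = 8.3188

8.319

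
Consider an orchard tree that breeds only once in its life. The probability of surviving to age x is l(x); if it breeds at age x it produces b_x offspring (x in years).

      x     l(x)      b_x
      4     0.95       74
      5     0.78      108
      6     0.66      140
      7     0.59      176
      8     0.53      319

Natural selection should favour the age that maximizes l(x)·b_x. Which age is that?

Expected offspring if breeding at age x = l(x) × b_x:
  age 4: 0.95 × 74 = 70.300
  age 5: 0.78 × 108 = 84.240
  age 6: 0.66 × 140 = 92.400
  age 7: 0.59 × 176 = 103.840
  age 8: 0.53 × 319 = 169.070
Maximum at age 8 (169.070).

8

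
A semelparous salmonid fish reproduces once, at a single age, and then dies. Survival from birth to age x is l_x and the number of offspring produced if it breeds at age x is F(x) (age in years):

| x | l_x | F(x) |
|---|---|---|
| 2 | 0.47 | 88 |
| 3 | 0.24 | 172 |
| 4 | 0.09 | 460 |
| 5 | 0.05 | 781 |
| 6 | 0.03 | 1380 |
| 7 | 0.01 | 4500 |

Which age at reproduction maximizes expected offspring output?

Expected offspring if breeding at age x = l_x × F(x):
  age 2: 0.47 × 88 = 41.360
  age 3: 0.24 × 172 = 41.280
  age 4: 0.09 × 460 = 41.400
  age 5: 0.05 × 781 = 39.050
  age 6: 0.03 × 1380 = 41.400
  age 7: 0.01 × 4500 = 45.000
Maximum at age 7 (45.000).

7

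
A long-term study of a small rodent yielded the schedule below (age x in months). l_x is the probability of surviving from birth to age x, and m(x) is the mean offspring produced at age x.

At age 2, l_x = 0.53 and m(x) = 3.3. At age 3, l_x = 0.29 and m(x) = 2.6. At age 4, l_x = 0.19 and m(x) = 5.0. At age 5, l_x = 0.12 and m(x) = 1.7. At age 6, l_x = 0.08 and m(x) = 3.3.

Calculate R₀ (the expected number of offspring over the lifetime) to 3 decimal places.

R₀ = Σ l_x m(x):
  age 2: 0.53 × 3.3 = 1.7490
  age 3: 0.29 × 2.6 = 0.7540
  age 4: 0.19 × 5.0 = 0.9500
  age 5: 0.12 × 1.7 = 0.2040
  age 6: 0.08 × 3.3 = 0.2640
R₀ = 1.7490 + 0.7540 + 0.9500 + 0.2040 + 0.2640 = 3.9210

3.921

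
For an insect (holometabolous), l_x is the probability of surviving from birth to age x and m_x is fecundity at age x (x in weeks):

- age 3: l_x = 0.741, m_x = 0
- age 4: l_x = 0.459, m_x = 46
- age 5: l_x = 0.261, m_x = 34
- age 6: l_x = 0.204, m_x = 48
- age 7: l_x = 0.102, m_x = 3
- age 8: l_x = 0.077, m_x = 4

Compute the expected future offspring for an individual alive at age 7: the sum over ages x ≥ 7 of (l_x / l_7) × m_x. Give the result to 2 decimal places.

6.02

l_7 = 0.102. Conditional survival from age 7 to x is l_x / l_7.
  x=7: (0.102/0.102) × 3 = 3.0000
  x=8: (0.077/0.102) × 4 = 3.0196
Sum = 3.0000 + 3.0196 = 6.0196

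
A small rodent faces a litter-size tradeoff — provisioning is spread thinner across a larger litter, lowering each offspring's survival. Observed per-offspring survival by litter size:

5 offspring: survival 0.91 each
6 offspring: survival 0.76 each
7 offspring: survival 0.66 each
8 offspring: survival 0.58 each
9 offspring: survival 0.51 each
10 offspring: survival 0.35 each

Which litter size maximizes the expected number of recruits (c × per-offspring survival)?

Expected recruits = c × s(c):
  c=5: 5 × 0.91 = 4.550
  c=6: 6 × 0.76 = 4.560
  c=7: 7 × 0.66 = 4.620
  c=8: 8 × 0.58 = 4.640
  c=9: 9 × 0.51 = 4.590
  c=10: 10 × 0.35 = 3.500
Maximum at c = 8 (4.640 recruits).

8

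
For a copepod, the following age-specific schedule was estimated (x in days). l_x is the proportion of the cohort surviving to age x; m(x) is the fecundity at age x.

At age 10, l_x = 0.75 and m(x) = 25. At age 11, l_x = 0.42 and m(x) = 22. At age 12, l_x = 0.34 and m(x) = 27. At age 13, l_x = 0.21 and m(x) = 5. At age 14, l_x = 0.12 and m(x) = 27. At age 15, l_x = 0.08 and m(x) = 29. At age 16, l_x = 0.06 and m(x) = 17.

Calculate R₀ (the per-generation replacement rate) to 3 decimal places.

R₀ = Σ l_x m(x):
  age 10: 0.75 × 25 = 18.7500
  age 11: 0.42 × 22 = 9.2400
  age 12: 0.34 × 27 = 9.1800
  age 13: 0.21 × 5 = 1.0500
  age 14: 0.12 × 27 = 3.2400
  age 15: 0.08 × 29 = 2.3200
  age 16: 0.06 × 17 = 1.0200
R₀ = 18.7500 + 9.2400 + 9.1800 + 1.0500 + 3.2400 + 2.3200 + 1.0200 = 44.8000

44.800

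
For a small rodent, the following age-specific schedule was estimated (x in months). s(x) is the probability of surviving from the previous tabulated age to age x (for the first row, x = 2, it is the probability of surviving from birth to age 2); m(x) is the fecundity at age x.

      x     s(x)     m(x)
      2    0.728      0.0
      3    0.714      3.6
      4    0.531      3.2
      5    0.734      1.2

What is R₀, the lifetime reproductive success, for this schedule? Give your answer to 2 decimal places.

Survivorship from birth: l_x = s_2·s_3·…·s_x.
  l_2 = 0.72800
  l_3 = 0.51979
  l_4 = 0.27601
  l_5 = 0.20259
R₀ = Σ l_x m(x):
  age 2: 0.72800 × 0.0 = 0.0000
  age 3: 0.51979 × 3.6 = 1.8712
  age 4: 0.27601 × 3.2 = 0.8832
  age 5: 0.20259 × 1.2 = 0.2431
R₀ = 0.0000 + 1.8712 + 0.8832 + 0.2431 = 2.9976

3.00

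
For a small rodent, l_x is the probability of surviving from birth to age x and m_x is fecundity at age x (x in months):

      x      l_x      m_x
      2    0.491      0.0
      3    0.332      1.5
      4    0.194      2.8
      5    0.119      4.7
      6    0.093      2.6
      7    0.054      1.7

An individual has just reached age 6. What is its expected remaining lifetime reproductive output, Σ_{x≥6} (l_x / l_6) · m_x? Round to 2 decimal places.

l_6 = 0.093. Conditional survival from age 6 to x is l_x / l_6.
  x=6: (0.093/0.093) × 2.6 = 2.6000
  x=7: (0.054/0.093) × 1.7 = 0.9871
Sum = 2.6000 + 0.9871 = 3.5871

3.59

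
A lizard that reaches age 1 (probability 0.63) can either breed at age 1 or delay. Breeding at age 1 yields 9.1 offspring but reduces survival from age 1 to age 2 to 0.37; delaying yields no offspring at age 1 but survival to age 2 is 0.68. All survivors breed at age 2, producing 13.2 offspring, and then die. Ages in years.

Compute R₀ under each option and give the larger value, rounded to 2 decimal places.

breed at age 1: R₀ = 0.63 × (9.1 + 0.37 × 13.2) = 0.63 × 13.9840 = 8.8099
delay to age 2: R₀ = 0.63 × (0.68 × 13.2) = 0.63 × 8.9760 = 5.6549
Higher: breed at age 1 (8.8099).

8.81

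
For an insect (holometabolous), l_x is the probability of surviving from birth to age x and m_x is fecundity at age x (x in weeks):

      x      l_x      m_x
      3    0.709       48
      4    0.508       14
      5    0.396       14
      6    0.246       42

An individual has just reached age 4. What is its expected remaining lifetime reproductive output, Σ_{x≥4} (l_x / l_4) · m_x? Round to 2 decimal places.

45.25

l_4 = 0.508. Conditional survival from age 4 to x is l_x / l_4.
  x=4: (0.508/0.508) × 14 = 14.0000
  x=5: (0.396/0.508) × 14 = 10.9134
  x=6: (0.246/0.508) × 42 = 20.3386
Sum = 14.0000 + 10.9134 + 20.3386 = 45.2520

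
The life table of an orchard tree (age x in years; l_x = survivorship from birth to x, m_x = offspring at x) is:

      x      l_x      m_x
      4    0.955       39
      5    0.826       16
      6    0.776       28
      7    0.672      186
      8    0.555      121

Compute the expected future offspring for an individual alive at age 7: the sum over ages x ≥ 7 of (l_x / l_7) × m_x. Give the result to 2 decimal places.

285.93

l_7 = 0.672. Conditional survival from age 7 to x is l_x / l_7.
  x=7: (0.672/0.672) × 186 = 186.0000
  x=8: (0.555/0.672) × 121 = 99.9330
Sum = 186.0000 + 99.9330 = 285.9330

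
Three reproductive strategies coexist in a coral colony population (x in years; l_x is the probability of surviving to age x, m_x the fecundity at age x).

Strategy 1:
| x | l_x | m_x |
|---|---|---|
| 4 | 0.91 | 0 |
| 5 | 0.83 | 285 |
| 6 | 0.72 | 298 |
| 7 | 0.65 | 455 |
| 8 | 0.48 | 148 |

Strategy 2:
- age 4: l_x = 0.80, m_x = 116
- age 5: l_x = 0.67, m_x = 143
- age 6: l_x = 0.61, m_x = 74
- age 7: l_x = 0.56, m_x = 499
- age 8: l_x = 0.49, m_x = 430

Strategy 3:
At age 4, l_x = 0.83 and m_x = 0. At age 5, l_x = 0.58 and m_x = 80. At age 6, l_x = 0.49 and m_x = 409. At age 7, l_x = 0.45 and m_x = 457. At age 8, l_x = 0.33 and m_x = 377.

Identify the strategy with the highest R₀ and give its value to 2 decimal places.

Strategy 1: R₀ = 0.91×0 + 0.83×285 + 0.72×298 + 0.65×455 + 0.48×148 = 817.9000
Strategy 2: R₀ = 0.80×116 + 0.67×143 + 0.61×74 + 0.56×499 + 0.49×430 = 723.8900
Strategy 3: R₀ = 0.83×0 + 0.58×80 + 0.49×409 + 0.45×457 + 0.33×377 = 576.8700
Highest R₀: strategy 1 with 817.9000.

817.90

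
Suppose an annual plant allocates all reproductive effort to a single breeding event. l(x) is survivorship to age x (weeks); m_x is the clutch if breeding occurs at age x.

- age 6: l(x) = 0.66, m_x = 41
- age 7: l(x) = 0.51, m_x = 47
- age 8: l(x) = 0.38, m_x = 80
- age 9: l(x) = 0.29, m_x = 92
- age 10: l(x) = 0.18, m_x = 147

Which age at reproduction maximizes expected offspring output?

Expected offspring if breeding at age x = l(x) × m_x:
  age 6: 0.66 × 41 = 27.060
  age 7: 0.51 × 47 = 23.970
  age 8: 0.38 × 80 = 30.400
  age 9: 0.29 × 92 = 26.680
  age 10: 0.18 × 147 = 26.460
Maximum at age 8 (30.400).

8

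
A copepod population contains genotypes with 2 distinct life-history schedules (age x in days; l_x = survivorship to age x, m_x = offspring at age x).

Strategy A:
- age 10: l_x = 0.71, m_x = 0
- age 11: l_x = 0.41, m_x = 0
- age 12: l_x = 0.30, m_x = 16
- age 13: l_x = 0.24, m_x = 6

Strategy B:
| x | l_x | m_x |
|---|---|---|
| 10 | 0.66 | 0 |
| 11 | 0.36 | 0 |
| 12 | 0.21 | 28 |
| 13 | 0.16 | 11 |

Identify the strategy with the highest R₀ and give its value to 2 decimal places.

7.64

Strategy A: R₀ = 0.71×0 + 0.41×0 + 0.30×16 + 0.24×6 = 6.2400
Strategy B: R₀ = 0.66×0 + 0.36×0 + 0.21×28 + 0.16×11 = 7.6400
Highest R₀: strategy B with 7.6400.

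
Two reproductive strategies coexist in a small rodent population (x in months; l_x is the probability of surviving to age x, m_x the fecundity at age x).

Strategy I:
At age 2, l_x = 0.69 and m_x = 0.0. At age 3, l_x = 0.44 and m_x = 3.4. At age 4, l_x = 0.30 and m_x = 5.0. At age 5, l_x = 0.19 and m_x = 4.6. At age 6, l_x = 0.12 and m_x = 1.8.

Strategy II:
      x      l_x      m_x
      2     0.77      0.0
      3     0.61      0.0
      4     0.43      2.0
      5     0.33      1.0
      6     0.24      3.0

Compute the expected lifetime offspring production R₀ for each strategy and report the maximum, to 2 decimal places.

4.09

Strategy I: R₀ = 0.69×0.0 + 0.44×3.4 + 0.30×5.0 + 0.19×4.6 + 0.12×1.8 = 4.0860
Strategy II: R₀ = 0.77×0.0 + 0.61×0.0 + 0.43×2.0 + 0.33×1.0 + 0.24×3.0 = 1.9100
Highest R₀: strategy I with 4.0860.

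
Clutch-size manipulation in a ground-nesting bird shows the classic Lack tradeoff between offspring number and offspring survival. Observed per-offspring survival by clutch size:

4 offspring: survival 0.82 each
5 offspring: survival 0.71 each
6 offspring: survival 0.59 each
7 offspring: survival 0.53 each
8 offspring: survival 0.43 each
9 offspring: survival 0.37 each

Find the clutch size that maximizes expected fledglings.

Expected fledglings = c × s(c):
  c=4: 4 × 0.82 = 3.280
  c=5: 5 × 0.71 = 3.550
  c=6: 6 × 0.59 = 3.540
  c=7: 7 × 0.53 = 3.710
  c=8: 8 × 0.43 = 3.440
  c=9: 9 × 0.37 = 3.330
Maximum at c = 7 (3.710 fledglings).

7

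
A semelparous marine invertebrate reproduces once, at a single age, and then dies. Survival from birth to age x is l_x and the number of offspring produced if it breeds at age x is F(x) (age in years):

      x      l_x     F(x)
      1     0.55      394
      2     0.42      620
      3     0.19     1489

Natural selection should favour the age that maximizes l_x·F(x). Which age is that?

3

Expected offspring if breeding at age x = l_x × F(x):
  age 1: 0.55 × 394 = 216.700
  age 2: 0.42 × 620 = 260.400
  age 3: 0.19 × 1489 = 282.910
Maximum at age 3 (282.910).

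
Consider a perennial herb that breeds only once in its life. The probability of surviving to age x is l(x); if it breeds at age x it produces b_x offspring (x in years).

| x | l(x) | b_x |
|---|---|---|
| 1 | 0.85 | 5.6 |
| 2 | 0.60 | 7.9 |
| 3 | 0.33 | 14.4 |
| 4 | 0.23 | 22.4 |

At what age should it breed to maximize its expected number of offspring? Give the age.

Expected offspring if breeding at age x = l(x) × b_x:
  age 1: 0.85 × 5.6 = 4.760
  age 2: 0.60 × 7.9 = 4.740
  age 3: 0.33 × 14.4 = 4.752
  age 4: 0.23 × 22.4 = 5.152
Maximum at age 4 (5.152).

4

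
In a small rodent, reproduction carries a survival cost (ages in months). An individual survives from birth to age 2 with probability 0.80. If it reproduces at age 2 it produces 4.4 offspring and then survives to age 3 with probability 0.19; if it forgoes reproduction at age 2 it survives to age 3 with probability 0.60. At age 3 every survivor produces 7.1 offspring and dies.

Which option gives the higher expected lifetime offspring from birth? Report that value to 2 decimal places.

breed at age 2: R₀ = 0.80 × (4.4 + 0.19 × 7.1) = 0.80 × 5.7490 = 4.5992
delay to age 3: R₀ = 0.80 × (0.60 × 7.1) = 0.80 × 4.2600 = 3.4080
Higher: breed at age 2 (4.5992).

4.60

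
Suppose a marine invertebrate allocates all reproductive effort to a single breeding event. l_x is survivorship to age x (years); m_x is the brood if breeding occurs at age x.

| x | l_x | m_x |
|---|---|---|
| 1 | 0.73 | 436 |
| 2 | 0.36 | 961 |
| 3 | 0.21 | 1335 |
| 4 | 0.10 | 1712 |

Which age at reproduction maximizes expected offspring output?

Expected offspring if breeding at age x = l_x × m_x:
  age 1: 0.73 × 436 = 318.280
  age 2: 0.36 × 961 = 345.960
  age 3: 0.21 × 1335 = 280.350
  age 4: 0.10 × 1712 = 171.200
Maximum at age 2 (345.960).

2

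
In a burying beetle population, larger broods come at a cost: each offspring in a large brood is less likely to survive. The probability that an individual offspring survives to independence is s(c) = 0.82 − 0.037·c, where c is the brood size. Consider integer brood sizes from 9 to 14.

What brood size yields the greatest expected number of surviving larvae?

Expected surviving larvae = c × s(c):
  c=9: 9 × 0.487 = 4.383
  c=10: 10 × 0.450 = 4.500
  c=11: 11 × 0.413 = 4.543
  c=12: 12 × 0.376 = 4.512
  c=13: 13 × 0.339 = 4.407
  c=14: 14 × 0.302 = 4.228
Maximum at c = 11 (4.543 surviving larvae).

11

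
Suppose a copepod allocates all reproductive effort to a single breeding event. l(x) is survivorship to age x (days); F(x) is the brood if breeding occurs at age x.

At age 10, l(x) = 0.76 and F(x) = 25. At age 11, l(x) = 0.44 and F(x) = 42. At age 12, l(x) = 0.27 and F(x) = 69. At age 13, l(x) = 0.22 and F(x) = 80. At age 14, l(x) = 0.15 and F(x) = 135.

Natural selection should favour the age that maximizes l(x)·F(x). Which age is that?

Expected offspring if breeding at age x = l(x) × F(x):
  age 10: 0.76 × 25 = 19.000
  age 11: 0.44 × 42 = 18.480
  age 12: 0.27 × 69 = 18.630
  age 13: 0.22 × 80 = 17.600
  age 14: 0.15 × 135 = 20.250
Maximum at age 14 (20.250).

14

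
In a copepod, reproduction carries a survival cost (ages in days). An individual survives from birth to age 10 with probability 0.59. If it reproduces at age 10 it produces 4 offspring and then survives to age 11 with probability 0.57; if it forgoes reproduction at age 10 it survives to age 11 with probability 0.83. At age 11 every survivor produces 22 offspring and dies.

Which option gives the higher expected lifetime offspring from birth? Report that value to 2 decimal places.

breed at age 10: R₀ = 0.59 × (4 + 0.57 × 22) = 0.59 × 16.5400 = 9.7586
delay to age 11: R₀ = 0.59 × (0.83 × 22) = 0.59 × 18.2600 = 10.7734
Higher: delay to age 11 (10.7734).

10.77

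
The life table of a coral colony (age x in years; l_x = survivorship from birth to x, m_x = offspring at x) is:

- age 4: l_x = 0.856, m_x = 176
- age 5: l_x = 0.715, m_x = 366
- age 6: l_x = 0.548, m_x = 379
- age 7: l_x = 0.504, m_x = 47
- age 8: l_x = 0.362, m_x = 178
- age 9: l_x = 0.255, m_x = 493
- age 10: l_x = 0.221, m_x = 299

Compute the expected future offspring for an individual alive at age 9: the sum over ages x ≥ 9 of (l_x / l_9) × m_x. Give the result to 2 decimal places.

752.13

l_9 = 0.255. Conditional survival from age 9 to x is l_x / l_9.
  x=9: (0.255/0.255) × 493 = 493.0000
  x=10: (0.221/0.255) × 299 = 259.1333
Sum = 493.0000 + 259.1333 = 752.1333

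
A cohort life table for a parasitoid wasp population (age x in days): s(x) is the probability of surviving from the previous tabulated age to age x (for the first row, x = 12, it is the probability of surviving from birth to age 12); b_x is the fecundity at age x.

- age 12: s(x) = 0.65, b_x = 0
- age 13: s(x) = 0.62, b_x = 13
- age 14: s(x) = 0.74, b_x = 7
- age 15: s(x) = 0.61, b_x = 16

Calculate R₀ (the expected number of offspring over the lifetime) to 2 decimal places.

10.24

Survivorship from birth: l_x = s_12·s_13·…·s_x.
  l_12 = 0.65000
  l_13 = 0.40300
  l_14 = 0.29822
  l_15 = 0.18191
R₀ = Σ l_x b_x:
  age 12: 0.65000 × 0 = 0.0000
  age 13: 0.40300 × 13 = 5.2390
  age 14: 0.29822 × 7 = 2.0875
  age 15: 0.18191 × 16 = 2.9106
R₀ = 0.0000 + 5.2390 + 2.0875 + 2.9106 = 10.2371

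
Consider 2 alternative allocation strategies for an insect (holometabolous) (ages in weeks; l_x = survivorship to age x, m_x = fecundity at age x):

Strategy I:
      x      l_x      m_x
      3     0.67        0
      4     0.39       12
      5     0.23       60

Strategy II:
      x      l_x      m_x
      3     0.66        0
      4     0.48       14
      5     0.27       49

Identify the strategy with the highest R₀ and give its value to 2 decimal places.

Strategy I: R₀ = 0.67×0 + 0.39×12 + 0.23×60 = 18.4800
Strategy II: R₀ = 0.66×0 + 0.48×14 + 0.27×49 = 19.9500
Highest R₀: strategy II with 19.9500.

19.95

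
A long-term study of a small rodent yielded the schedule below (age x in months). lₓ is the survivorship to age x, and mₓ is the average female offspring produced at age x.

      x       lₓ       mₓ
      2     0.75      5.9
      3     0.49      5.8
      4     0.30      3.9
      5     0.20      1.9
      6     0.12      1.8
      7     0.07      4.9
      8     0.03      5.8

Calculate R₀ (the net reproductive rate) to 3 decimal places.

9.550

R₀ = Σ lₓ mₓ:
  age 2: 0.75 × 5.9 = 4.4250
  age 3: 0.49 × 5.8 = 2.8420
  age 4: 0.30 × 3.9 = 1.1700
  age 5: 0.20 × 1.9 = 0.3800
  age 6: 0.12 × 1.8 = 0.2160
  age 7: 0.07 × 4.9 = 0.3430
  age 8: 0.03 × 5.8 = 0.1740
R₀ = 4.4250 + 2.8420 + 1.1700 + 0.3800 + 0.2160 + 0.3430 + 0.1740 = 9.5500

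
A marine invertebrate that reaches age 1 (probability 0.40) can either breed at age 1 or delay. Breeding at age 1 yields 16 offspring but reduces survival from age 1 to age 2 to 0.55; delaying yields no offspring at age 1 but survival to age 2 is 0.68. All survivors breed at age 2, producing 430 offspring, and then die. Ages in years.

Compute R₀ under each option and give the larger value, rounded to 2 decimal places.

breed at age 1: R₀ = 0.40 × (16 + 0.55 × 430) = 0.40 × 252.5000 = 101.0000
delay to age 2: R₀ = 0.40 × (0.68 × 430) = 0.40 × 292.4000 = 116.9600
Higher: delay to age 2 (116.9600).

116.96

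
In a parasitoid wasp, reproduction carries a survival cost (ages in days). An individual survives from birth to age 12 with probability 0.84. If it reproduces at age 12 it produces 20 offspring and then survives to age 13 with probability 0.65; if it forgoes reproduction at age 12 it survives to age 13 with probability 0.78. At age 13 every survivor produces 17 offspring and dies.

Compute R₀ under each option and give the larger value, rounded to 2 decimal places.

breed at age 12: R₀ = 0.84 × (20 + 0.65 × 17) = 0.84 × 31.0500 = 26.0820
delay to age 13: R₀ = 0.84 × (0.78 × 17) = 0.84 × 13.2600 = 11.1384
Higher: breed at age 12 (26.0820).

26.08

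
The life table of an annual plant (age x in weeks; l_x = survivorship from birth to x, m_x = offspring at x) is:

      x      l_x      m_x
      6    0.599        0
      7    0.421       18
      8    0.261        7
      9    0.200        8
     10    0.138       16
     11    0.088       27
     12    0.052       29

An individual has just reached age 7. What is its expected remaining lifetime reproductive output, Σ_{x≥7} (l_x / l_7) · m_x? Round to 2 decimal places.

l_7 = 0.421. Conditional survival from age 7 to x is l_x / l_7.
  x=7: (0.421/0.421) × 18 = 18.0000
  x=8: (0.261/0.421) × 7 = 4.3397
  x=9: (0.200/0.421) × 8 = 3.8005
  x=10: (0.138/0.421) × 16 = 5.2447
  x=11: (0.088/0.421) × 27 = 5.6437
  x=12: (0.052/0.421) × 29 = 3.5819
Sum = 18.0000 + 4.3397 + 3.8005 + 5.2447 + 5.6437 + 3.5819 = 40.6105

40.61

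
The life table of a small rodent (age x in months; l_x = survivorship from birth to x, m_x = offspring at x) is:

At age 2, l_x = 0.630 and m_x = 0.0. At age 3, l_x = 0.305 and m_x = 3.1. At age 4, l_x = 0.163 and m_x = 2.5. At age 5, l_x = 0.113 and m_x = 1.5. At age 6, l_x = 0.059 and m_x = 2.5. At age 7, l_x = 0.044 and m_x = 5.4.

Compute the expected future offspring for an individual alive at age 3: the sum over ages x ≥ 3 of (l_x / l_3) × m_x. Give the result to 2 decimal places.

l_3 = 0.305. Conditional survival from age 3 to x is l_x / l_3.
  x=3: (0.305/0.305) × 3.1 = 3.1000
  x=4: (0.163/0.305) × 2.5 = 1.3361
  x=5: (0.113/0.305) × 1.5 = 0.5557
  x=6: (0.059/0.305) × 2.5 = 0.4836
  x=7: (0.044/0.305) × 5.4 = 0.7790
Sum = 3.1000 + 1.3361 + 0.5557 + 0.4836 + 0.7790 = 6.2544

6.25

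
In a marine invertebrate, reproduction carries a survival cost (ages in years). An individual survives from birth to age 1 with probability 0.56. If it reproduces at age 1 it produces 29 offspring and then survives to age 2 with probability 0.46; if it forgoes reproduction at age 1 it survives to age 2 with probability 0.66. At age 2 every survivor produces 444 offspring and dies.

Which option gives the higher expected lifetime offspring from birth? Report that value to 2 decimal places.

164.10

breed at age 1: R₀ = 0.56 × (29 + 0.46 × 444) = 0.56 × 233.2400 = 130.6144
delay to age 2: R₀ = 0.56 × (0.66 × 444) = 0.56 × 293.0400 = 164.1024
Higher: delay to age 2 (164.1024).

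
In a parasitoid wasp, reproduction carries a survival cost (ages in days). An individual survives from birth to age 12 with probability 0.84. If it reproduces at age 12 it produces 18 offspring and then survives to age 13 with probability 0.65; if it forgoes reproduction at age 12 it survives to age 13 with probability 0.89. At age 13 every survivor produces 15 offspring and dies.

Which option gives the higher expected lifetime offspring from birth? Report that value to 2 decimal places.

23.31

breed at age 12: R₀ = 0.84 × (18 + 0.65 × 15) = 0.84 × 27.7500 = 23.3100
delay to age 13: R₀ = 0.84 × (0.89 × 15) = 0.84 × 13.3500 = 11.2140
Higher: breed at age 12 (23.3100).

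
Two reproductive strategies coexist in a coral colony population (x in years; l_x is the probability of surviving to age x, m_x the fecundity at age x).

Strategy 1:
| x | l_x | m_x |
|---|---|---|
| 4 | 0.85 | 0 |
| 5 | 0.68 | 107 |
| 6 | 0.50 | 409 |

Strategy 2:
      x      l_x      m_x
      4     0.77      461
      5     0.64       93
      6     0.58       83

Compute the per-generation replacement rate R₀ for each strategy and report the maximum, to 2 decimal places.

Strategy 1: R₀ = 0.85×0 + 0.68×107 + 0.50×409 = 277.2600
Strategy 2: R₀ = 0.77×461 + 0.64×93 + 0.58×83 = 462.6300
Highest R₀: strategy 2 with 462.6300.

462.63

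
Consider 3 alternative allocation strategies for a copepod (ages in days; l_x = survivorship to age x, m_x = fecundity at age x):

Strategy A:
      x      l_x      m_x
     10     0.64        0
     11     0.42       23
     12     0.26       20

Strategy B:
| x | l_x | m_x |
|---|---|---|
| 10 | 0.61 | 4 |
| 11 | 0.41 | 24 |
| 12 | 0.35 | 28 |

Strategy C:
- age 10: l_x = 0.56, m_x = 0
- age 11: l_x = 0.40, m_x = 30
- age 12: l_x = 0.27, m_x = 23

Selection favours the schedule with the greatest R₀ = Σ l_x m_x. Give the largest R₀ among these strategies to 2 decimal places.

22.08

Strategy A: R₀ = 0.64×0 + 0.42×23 + 0.26×20 = 14.8600
Strategy B: R₀ = 0.61×4 + 0.41×24 + 0.35×28 = 22.0800
Strategy C: R₀ = 0.56×0 + 0.40×30 + 0.27×23 = 18.2100
Highest R₀: strategy B with 22.0800.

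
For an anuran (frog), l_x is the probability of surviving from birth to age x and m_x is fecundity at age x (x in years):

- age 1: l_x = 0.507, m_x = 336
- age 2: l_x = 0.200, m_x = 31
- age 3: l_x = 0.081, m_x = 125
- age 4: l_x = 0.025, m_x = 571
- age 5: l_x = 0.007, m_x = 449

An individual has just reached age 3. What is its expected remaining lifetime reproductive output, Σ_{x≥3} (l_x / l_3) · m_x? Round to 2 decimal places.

340.04

l_3 = 0.081. Conditional survival from age 3 to x is l_x / l_3.
  x=3: (0.081/0.081) × 125 = 125.0000
  x=4: (0.025/0.081) × 571 = 176.2346
  x=5: (0.007/0.081) × 449 = 38.8025
Sum = 125.0000 + 176.2346 + 38.8025 = 340.0370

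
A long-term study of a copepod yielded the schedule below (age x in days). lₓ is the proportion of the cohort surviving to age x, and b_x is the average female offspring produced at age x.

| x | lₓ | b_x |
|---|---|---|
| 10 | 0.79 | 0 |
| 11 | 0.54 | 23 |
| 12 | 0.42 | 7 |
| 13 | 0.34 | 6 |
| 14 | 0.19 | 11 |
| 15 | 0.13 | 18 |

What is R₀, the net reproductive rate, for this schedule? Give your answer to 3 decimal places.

21.830

R₀ = Σ lₓ b_x:
  age 10: 0.79 × 0 = 0.0000
  age 11: 0.54 × 23 = 12.4200
  age 12: 0.42 × 7 = 2.9400
  age 13: 0.34 × 6 = 2.0400
  age 14: 0.19 × 11 = 2.0900
  age 15: 0.13 × 18 = 2.3400
R₀ = 0.0000 + 12.4200 + 2.9400 + 2.0400 + 2.0900 + 2.3400 = 21.8300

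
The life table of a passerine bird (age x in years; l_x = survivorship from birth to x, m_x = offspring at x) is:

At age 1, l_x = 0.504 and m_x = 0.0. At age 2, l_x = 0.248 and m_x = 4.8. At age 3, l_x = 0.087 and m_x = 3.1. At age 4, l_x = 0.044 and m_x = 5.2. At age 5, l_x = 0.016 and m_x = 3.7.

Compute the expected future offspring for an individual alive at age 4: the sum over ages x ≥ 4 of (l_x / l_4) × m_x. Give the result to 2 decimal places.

6.55

l_4 = 0.044. Conditional survival from age 4 to x is l_x / l_4.
  x=4: (0.044/0.044) × 5.2 = 5.2000
  x=5: (0.016/0.044) × 3.7 = 1.3455
Sum = 5.2000 + 1.3455 = 6.5455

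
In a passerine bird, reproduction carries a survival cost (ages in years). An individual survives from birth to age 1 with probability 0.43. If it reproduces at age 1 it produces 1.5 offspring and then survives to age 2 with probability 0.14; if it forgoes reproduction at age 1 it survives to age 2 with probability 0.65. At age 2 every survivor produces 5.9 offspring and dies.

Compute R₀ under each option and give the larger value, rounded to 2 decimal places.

1.65

breed at age 1: R₀ = 0.43 × (1.5 + 0.14 × 5.9) = 0.43 × 2.3260 = 1.0002
delay to age 2: R₀ = 0.43 × (0.65 × 5.9) = 0.43 × 3.8350 = 1.6491
Higher: delay to age 2 (1.6491).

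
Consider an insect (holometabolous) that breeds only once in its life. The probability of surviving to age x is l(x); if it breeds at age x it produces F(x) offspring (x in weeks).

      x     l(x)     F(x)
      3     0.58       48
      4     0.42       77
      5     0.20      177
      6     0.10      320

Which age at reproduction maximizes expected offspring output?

Expected offspring if breeding at age x = l(x) × F(x):
  age 3: 0.58 × 48 = 27.840
  age 4: 0.42 × 77 = 32.340
  age 5: 0.20 × 177 = 35.400
  age 6: 0.10 × 320 = 32.000
Maximum at age 5 (35.400).

5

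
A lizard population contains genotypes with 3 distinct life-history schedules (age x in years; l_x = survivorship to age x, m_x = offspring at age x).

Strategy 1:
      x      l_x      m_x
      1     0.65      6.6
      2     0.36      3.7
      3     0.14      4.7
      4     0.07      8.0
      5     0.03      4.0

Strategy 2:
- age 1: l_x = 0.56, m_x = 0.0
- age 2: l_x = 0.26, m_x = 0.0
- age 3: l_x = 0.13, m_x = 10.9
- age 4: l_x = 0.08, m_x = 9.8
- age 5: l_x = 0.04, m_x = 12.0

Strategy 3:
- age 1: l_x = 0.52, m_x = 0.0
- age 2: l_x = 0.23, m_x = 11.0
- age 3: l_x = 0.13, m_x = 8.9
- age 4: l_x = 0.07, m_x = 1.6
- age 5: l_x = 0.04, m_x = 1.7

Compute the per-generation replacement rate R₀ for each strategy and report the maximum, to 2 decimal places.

6.96

Strategy 1: R₀ = 0.65×6.6 + 0.36×3.7 + 0.14×4.7 + 0.07×8.0 + 0.03×4.0 = 6.9600
Strategy 2: R₀ = 0.56×0.0 + 0.26×0.0 + 0.13×10.9 + 0.08×9.8 + 0.04×12.0 = 2.6810
Strategy 3: R₀ = 0.52×0.0 + 0.23×11.0 + 0.13×8.9 + 0.07×1.6 + 0.04×1.7 = 3.8670
Highest R₀: strategy 1 with 6.9600.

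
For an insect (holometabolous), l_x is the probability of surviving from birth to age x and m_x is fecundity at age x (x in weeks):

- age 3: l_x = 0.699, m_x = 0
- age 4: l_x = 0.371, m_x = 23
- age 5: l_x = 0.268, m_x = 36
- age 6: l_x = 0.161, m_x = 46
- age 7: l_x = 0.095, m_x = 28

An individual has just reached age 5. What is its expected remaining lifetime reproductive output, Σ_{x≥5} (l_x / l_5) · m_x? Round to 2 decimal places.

l_5 = 0.268. Conditional survival from age 5 to x is l_x / l_5.
  x=5: (0.268/0.268) × 36 = 36.0000
  x=6: (0.161/0.268) × 46 = 27.6343
  x=7: (0.095/0.268) × 28 = 9.9254
Sum = 36.0000 + 27.6343 + 9.9254 = 73.5597

73.56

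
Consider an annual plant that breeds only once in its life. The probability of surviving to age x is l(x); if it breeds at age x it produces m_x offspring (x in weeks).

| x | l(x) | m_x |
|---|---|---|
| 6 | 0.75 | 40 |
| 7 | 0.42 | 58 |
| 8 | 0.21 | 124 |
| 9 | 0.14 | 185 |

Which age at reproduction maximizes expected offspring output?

Expected offspring if breeding at age x = l(x) × m_x:
  age 6: 0.75 × 40 = 30.000
  age 7: 0.42 × 58 = 24.360
  age 8: 0.21 × 124 = 26.040
  age 9: 0.14 × 185 = 25.900
Maximum at age 6 (30.000).

6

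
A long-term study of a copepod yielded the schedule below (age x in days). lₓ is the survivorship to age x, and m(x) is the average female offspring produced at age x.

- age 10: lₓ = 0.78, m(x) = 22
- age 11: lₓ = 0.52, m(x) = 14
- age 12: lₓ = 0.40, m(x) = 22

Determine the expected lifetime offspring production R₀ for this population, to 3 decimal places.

R₀ = Σ lₓ m(x):
  age 10: 0.78 × 22 = 17.1600
  age 11: 0.52 × 14 = 7.2800
  age 12: 0.40 × 22 = 8.8000
R₀ = 17.1600 + 7.2800 + 8.8000 = 33.2400

33.240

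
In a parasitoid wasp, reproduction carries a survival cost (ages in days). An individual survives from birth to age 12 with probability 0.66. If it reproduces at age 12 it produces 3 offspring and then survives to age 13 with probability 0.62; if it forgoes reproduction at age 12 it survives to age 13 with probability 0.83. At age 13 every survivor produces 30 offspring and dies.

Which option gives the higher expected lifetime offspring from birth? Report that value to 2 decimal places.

16.43

breed at age 12: R₀ = 0.66 × (3 + 0.62 × 30) = 0.66 × 21.6000 = 14.2560
delay to age 13: R₀ = 0.66 × (0.83 × 30) = 0.66 × 24.9000 = 16.4340
Higher: delay to age 13 (16.4340).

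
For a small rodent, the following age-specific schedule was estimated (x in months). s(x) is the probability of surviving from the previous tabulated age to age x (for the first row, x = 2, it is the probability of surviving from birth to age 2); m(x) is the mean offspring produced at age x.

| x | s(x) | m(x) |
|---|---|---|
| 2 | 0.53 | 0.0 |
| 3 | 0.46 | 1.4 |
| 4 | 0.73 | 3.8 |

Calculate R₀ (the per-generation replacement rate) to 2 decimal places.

Survivorship from birth: l_x = s_2·s_3·…·s_x.
  l_2 = 0.53000
  l_3 = 0.24380
  l_4 = 0.17797
R₀ = Σ l_x m(x):
  age 2: 0.53000 × 0.0 = 0.0000
  age 3: 0.24380 × 1.4 = 0.3413
  age 4: 0.17797 × 3.8 = 0.6763
R₀ = 0.0000 + 0.3413 + 0.6763 = 1.0176

1.02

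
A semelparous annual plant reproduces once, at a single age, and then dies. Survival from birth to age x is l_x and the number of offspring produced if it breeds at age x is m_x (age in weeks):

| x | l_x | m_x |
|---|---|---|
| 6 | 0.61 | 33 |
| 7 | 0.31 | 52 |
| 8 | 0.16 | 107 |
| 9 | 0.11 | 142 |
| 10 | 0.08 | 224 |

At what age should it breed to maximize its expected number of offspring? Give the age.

6

Expected offspring if breeding at age x = l_x × m_x:
  age 6: 0.61 × 33 = 20.130
  age 7: 0.31 × 52 = 16.120
  age 8: 0.16 × 107 = 17.120
  age 9: 0.11 × 142 = 15.620
  age 10: 0.08 × 224 = 17.920
Maximum at age 6 (20.130).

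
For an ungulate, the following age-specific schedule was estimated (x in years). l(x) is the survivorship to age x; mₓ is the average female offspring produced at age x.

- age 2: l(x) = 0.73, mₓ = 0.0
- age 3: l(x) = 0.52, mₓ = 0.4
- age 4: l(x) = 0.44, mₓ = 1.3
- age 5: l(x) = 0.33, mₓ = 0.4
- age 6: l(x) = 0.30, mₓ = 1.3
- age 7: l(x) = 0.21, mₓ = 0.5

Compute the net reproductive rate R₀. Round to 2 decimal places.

R₀ = Σ l(x) mₓ:
  age 2: 0.73 × 0.0 = 0.0000
  age 3: 0.52 × 0.4 = 0.2080
  age 4: 0.44 × 1.3 = 0.5720
  age 5: 0.33 × 0.4 = 0.1320
  age 6: 0.30 × 1.3 = 0.3900
  age 7: 0.21 × 0.5 = 0.1050
R₀ = 0.0000 + 0.2080 + 0.5720 + 0.1320 + 0.3900 + 0.1050 = 1.4070

1.41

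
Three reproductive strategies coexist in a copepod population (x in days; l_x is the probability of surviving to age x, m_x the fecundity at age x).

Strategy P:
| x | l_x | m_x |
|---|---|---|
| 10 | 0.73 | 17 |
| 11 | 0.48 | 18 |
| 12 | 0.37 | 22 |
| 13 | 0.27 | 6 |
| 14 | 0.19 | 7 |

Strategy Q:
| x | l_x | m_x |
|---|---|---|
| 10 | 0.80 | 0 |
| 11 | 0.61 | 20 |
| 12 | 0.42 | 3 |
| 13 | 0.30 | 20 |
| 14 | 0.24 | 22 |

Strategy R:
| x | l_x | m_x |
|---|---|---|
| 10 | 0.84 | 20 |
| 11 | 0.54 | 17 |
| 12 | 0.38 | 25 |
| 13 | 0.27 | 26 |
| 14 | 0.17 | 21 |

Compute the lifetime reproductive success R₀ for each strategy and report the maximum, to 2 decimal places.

Strategy P: R₀ = 0.73×17 + 0.48×18 + 0.37×22 + 0.27×6 + 0.19×7 = 32.1400
Strategy Q: R₀ = 0.80×0 + 0.61×20 + 0.42×3 + 0.30×20 + 0.24×22 = 24.7400
Strategy R: R₀ = 0.84×20 + 0.54×17 + 0.38×25 + 0.27×26 + 0.17×21 = 46.0700
Highest R₀: strategy R with 46.0700.

46.07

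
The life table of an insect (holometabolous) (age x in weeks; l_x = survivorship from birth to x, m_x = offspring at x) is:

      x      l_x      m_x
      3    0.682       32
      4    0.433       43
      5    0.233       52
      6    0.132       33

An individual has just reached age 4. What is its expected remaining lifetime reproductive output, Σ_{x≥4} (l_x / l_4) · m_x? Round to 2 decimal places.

l_4 = 0.433. Conditional survival from age 4 to x is l_x / l_4.
  x=4: (0.433/0.433) × 43 = 43.0000
  x=5: (0.233/0.433) × 52 = 27.9815
  x=6: (0.132/0.433) × 33 = 10.0600
Sum = 43.0000 + 27.9815 + 10.0600 = 81.0416

81.04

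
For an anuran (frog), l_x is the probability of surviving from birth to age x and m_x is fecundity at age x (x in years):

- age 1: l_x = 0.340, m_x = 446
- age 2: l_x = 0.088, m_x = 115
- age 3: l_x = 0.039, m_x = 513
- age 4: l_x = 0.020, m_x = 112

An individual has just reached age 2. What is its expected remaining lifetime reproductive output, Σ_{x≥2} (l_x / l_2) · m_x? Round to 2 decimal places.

367.81

l_2 = 0.088. Conditional survival from age 2 to x is l_x / l_2.
  x=2: (0.088/0.088) × 115 = 115.0000
  x=3: (0.039/0.088) × 513 = 227.3523
  x=4: (0.020/0.088) × 112 = 25.4545
Sum = 115.0000 + 227.3523 + 25.4545 = 367.8068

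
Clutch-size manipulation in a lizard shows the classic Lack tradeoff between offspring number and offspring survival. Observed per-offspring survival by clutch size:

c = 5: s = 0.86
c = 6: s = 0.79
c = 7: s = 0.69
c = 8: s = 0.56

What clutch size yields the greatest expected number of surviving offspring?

7

Expected surviving offspring = c × s(c):
  c=5: 5 × 0.86 = 4.300
  c=6: 6 × 0.79 = 4.740
  c=7: 7 × 0.69 = 4.830
  c=8: 8 × 0.56 = 4.480
Maximum at c = 7 (4.830 surviving offspring).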